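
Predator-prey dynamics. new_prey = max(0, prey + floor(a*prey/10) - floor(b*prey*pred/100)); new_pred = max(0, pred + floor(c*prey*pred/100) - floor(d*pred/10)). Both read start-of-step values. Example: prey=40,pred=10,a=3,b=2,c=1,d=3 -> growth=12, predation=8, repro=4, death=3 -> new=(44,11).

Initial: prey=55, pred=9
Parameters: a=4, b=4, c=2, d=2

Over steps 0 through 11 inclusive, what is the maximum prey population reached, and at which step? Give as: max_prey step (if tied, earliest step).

Step 1: prey: 55+22-19=58; pred: 9+9-1=17
Step 2: prey: 58+23-39=42; pred: 17+19-3=33
Step 3: prey: 42+16-55=3; pred: 33+27-6=54
Step 4: prey: 3+1-6=0; pred: 54+3-10=47
Step 5: prey: 0+0-0=0; pred: 47+0-9=38
Step 6: prey: 0+0-0=0; pred: 38+0-7=31
Step 7: prey: 0+0-0=0; pred: 31+0-6=25
Step 8: prey: 0+0-0=0; pred: 25+0-5=20
Step 9: prey: 0+0-0=0; pred: 20+0-4=16
Step 10: prey: 0+0-0=0; pred: 16+0-3=13
Step 11: prey: 0+0-0=0; pred: 13+0-2=11
Max prey = 58 at step 1

Answer: 58 1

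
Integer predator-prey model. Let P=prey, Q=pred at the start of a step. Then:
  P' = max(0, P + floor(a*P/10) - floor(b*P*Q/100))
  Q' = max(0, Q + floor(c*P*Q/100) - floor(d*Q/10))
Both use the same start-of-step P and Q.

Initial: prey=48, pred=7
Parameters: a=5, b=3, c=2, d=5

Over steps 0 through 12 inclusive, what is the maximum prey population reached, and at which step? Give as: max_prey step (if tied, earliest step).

Answer: 75 2

Derivation:
Step 1: prey: 48+24-10=62; pred: 7+6-3=10
Step 2: prey: 62+31-18=75; pred: 10+12-5=17
Step 3: prey: 75+37-38=74; pred: 17+25-8=34
Step 4: prey: 74+37-75=36; pred: 34+50-17=67
Step 5: prey: 36+18-72=0; pred: 67+48-33=82
Step 6: prey: 0+0-0=0; pred: 82+0-41=41
Step 7: prey: 0+0-0=0; pred: 41+0-20=21
Step 8: prey: 0+0-0=0; pred: 21+0-10=11
Step 9: prey: 0+0-0=0; pred: 11+0-5=6
Step 10: prey: 0+0-0=0; pred: 6+0-3=3
Step 11: prey: 0+0-0=0; pred: 3+0-1=2
Step 12: prey: 0+0-0=0; pred: 2+0-1=1
Max prey = 75 at step 2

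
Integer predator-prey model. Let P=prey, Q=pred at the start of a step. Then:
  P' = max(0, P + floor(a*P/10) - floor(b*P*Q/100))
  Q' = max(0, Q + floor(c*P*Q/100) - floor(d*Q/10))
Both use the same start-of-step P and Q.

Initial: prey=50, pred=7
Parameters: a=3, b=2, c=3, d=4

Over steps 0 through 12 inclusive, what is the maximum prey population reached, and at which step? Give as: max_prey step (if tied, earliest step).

Step 1: prey: 50+15-7=58; pred: 7+10-2=15
Step 2: prey: 58+17-17=58; pred: 15+26-6=35
Step 3: prey: 58+17-40=35; pred: 35+60-14=81
Step 4: prey: 35+10-56=0; pred: 81+85-32=134
Step 5: prey: 0+0-0=0; pred: 134+0-53=81
Step 6: prey: 0+0-0=0; pred: 81+0-32=49
Step 7: prey: 0+0-0=0; pred: 49+0-19=30
Step 8: prey: 0+0-0=0; pred: 30+0-12=18
Step 9: prey: 0+0-0=0; pred: 18+0-7=11
Step 10: prey: 0+0-0=0; pred: 11+0-4=7
Step 11: prey: 0+0-0=0; pred: 7+0-2=5
Step 12: prey: 0+0-0=0; pred: 5+0-2=3
Max prey = 58 at step 1

Answer: 58 1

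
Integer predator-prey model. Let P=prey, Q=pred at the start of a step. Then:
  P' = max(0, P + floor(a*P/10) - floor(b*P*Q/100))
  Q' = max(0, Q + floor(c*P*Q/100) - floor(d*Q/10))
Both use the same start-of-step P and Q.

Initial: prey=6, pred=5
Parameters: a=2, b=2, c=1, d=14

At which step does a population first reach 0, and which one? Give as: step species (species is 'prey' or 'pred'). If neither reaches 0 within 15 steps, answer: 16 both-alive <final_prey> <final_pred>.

Answer: 1 pred

Derivation:
Step 1: prey: 6+1-0=7; pred: 5+0-7=0
First extinction: pred at step 1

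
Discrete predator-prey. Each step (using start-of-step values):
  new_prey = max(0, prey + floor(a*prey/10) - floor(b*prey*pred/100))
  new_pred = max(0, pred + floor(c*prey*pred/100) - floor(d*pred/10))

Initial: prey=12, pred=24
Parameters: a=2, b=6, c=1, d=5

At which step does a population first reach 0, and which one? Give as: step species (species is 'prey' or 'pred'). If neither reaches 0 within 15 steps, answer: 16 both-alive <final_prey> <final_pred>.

Step 1: prey: 12+2-17=0; pred: 24+2-12=14
First extinction: prey at step 1

Answer: 1 prey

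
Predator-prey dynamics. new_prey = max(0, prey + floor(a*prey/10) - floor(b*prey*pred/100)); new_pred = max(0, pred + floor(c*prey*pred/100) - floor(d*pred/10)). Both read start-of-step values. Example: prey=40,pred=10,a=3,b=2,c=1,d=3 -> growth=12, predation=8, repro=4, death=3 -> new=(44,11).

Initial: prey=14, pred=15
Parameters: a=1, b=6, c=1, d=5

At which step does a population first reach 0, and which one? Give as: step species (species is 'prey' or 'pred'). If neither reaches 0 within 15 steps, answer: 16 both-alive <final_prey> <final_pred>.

Answer: 16 both-alive 2 1

Derivation:
Step 1: prey: 14+1-12=3; pred: 15+2-7=10
Step 2: prey: 3+0-1=2; pred: 10+0-5=5
Step 3: prey: 2+0-0=2; pred: 5+0-2=3
Step 4: prey: 2+0-0=2; pred: 3+0-1=2
Step 5: prey: 2+0-0=2; pred: 2+0-1=1
Step 6: prey: 2+0-0=2; pred: 1+0-0=1
Steps 7-15: state stable at prey=2, pred=1 (no change)
No extinction within 15 steps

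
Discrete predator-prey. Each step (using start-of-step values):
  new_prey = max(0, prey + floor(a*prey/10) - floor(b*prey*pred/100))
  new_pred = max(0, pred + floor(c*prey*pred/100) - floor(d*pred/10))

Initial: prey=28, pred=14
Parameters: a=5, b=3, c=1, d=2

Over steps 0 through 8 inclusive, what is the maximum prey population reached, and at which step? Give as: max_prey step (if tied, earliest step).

Answer: 34 3

Derivation:
Step 1: prey: 28+14-11=31; pred: 14+3-2=15
Step 2: prey: 31+15-13=33; pred: 15+4-3=16
Step 3: prey: 33+16-15=34; pred: 16+5-3=18
Step 4: prey: 34+17-18=33; pred: 18+6-3=21
Step 5: prey: 33+16-20=29; pred: 21+6-4=23
Step 6: prey: 29+14-20=23; pred: 23+6-4=25
Step 7: prey: 23+11-17=17; pred: 25+5-5=25
Step 8: prey: 17+8-12=13; pred: 25+4-5=24
Max prey = 34 at step 3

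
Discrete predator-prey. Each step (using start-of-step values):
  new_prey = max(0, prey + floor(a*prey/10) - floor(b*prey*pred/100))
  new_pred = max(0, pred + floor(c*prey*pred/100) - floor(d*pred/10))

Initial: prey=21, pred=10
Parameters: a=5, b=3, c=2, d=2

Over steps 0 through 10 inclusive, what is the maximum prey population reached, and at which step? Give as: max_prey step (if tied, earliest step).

Answer: 29 3

Derivation:
Step 1: prey: 21+10-6=25; pred: 10+4-2=12
Step 2: prey: 25+12-9=28; pred: 12+6-2=16
Step 3: prey: 28+14-13=29; pred: 16+8-3=21
Step 4: prey: 29+14-18=25; pred: 21+12-4=29
Step 5: prey: 25+12-21=16; pred: 29+14-5=38
Step 6: prey: 16+8-18=6; pred: 38+12-7=43
Step 7: prey: 6+3-7=2; pred: 43+5-8=40
Step 8: prey: 2+1-2=1; pred: 40+1-8=33
Step 9: prey: 1+0-0=1; pred: 33+0-6=27
Step 10: prey: 1+0-0=1; pred: 27+0-5=22
Max prey = 29 at step 3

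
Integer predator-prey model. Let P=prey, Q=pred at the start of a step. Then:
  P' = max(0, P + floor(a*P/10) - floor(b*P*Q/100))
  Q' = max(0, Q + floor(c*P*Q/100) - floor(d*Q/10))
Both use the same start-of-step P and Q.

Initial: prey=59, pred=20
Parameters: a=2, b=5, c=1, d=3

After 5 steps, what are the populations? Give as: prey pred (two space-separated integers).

Step 1: prey: 59+11-59=11; pred: 20+11-6=25
Step 2: prey: 11+2-13=0; pred: 25+2-7=20
Step 3: prey: 0+0-0=0; pred: 20+0-6=14
Step 4: prey: 0+0-0=0; pred: 14+0-4=10
Step 5: prey: 0+0-0=0; pred: 10+0-3=7

Answer: 0 7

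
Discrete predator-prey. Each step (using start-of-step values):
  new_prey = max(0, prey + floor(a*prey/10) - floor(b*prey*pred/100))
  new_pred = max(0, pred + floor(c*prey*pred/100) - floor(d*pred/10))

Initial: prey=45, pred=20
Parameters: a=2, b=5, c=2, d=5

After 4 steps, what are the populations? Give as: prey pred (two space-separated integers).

Answer: 0 5

Derivation:
Step 1: prey: 45+9-45=9; pred: 20+18-10=28
Step 2: prey: 9+1-12=0; pred: 28+5-14=19
Step 3: prey: 0+0-0=0; pred: 19+0-9=10
Step 4: prey: 0+0-0=0; pred: 10+0-5=5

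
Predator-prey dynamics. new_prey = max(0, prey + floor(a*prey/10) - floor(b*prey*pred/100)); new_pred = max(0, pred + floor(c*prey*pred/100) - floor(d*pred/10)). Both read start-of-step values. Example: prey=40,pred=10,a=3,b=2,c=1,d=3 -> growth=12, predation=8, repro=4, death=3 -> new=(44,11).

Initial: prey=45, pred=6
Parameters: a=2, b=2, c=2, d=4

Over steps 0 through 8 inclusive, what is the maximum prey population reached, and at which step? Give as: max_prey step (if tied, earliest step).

Answer: 50 2

Derivation:
Step 1: prey: 45+9-5=49; pred: 6+5-2=9
Step 2: prey: 49+9-8=50; pred: 9+8-3=14
Step 3: prey: 50+10-14=46; pred: 14+14-5=23
Step 4: prey: 46+9-21=34; pred: 23+21-9=35
Step 5: prey: 34+6-23=17; pred: 35+23-14=44
Step 6: prey: 17+3-14=6; pred: 44+14-17=41
Step 7: prey: 6+1-4=3; pred: 41+4-16=29
Step 8: prey: 3+0-1=2; pred: 29+1-11=19
Max prey = 50 at step 2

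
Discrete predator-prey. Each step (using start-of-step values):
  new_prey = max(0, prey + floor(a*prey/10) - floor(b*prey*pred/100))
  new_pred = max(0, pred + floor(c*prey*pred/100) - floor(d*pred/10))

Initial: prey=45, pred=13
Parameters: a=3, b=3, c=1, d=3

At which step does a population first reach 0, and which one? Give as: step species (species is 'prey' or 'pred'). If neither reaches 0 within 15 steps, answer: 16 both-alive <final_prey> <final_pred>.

Step 1: prey: 45+13-17=41; pred: 13+5-3=15
Step 2: prey: 41+12-18=35; pred: 15+6-4=17
Step 3: prey: 35+10-17=28; pred: 17+5-5=17
Step 4: prey: 28+8-14=22; pred: 17+4-5=16
Step 5: prey: 22+6-10=18; pred: 16+3-4=15
Step 6: prey: 18+5-8=15; pred: 15+2-4=13
Step 7: prey: 15+4-5=14; pred: 13+1-3=11
Step 8: prey: 14+4-4=14; pred: 11+1-3=9
Step 9: prey: 14+4-3=15; pred: 9+1-2=8
Step 10: prey: 15+4-3=16; pred: 8+1-2=7
Step 11: prey: 16+4-3=17; pred: 7+1-2=6
Step 12: prey: 17+5-3=19; pred: 6+1-1=6
Step 13: prey: 19+5-3=21; pred: 6+1-1=6
Step 14: prey: 21+6-3=24; pred: 6+1-1=6
Step 15: prey: 24+7-4=27; pred: 6+1-1=6
No extinction within 15 steps

Answer: 16 both-alive 27 6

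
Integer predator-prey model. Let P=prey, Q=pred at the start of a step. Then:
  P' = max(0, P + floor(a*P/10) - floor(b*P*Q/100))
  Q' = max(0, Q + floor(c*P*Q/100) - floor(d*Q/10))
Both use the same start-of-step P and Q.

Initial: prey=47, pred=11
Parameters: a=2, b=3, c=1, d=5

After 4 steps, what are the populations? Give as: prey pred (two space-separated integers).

Answer: 32 6

Derivation:
Step 1: prey: 47+9-15=41; pred: 11+5-5=11
Step 2: prey: 41+8-13=36; pred: 11+4-5=10
Step 3: prey: 36+7-10=33; pred: 10+3-5=8
Step 4: prey: 33+6-7=32; pred: 8+2-4=6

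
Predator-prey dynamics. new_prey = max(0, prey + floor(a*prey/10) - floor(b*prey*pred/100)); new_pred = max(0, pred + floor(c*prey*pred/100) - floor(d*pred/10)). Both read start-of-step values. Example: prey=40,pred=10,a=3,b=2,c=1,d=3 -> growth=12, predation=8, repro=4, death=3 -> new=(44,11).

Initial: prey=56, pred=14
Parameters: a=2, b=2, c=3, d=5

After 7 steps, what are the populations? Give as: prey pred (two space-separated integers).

Answer: 0 6

Derivation:
Step 1: prey: 56+11-15=52; pred: 14+23-7=30
Step 2: prey: 52+10-31=31; pred: 30+46-15=61
Step 3: prey: 31+6-37=0; pred: 61+56-30=87
Step 4: prey: 0+0-0=0; pred: 87+0-43=44
Step 5: prey: 0+0-0=0; pred: 44+0-22=22
Step 6: prey: 0+0-0=0; pred: 22+0-11=11
Step 7: prey: 0+0-0=0; pred: 11+0-5=6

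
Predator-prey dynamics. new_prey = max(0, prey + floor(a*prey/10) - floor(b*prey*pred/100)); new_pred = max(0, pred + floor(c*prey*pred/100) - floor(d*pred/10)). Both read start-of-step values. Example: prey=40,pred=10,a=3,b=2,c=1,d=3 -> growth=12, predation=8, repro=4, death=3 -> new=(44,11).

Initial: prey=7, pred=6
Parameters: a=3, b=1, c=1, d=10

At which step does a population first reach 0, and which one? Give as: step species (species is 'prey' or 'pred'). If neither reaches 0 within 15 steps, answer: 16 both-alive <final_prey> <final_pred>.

Step 1: prey: 7+2-0=9; pred: 6+0-6=0
First extinction: pred at step 1

Answer: 1 pred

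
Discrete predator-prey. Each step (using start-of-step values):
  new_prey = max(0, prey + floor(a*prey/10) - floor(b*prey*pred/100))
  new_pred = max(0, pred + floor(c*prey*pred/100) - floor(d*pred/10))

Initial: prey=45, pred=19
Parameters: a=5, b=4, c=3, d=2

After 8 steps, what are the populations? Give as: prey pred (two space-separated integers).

Answer: 0 21

Derivation:
Step 1: prey: 45+22-34=33; pred: 19+25-3=41
Step 2: prey: 33+16-54=0; pred: 41+40-8=73
Step 3: prey: 0+0-0=0; pred: 73+0-14=59
Step 4: prey: 0+0-0=0; pred: 59+0-11=48
Step 5: prey: 0+0-0=0; pred: 48+0-9=39
Step 6: prey: 0+0-0=0; pred: 39+0-7=32
Step 7: prey: 0+0-0=0; pred: 32+0-6=26
Step 8: prey: 0+0-0=0; pred: 26+0-5=21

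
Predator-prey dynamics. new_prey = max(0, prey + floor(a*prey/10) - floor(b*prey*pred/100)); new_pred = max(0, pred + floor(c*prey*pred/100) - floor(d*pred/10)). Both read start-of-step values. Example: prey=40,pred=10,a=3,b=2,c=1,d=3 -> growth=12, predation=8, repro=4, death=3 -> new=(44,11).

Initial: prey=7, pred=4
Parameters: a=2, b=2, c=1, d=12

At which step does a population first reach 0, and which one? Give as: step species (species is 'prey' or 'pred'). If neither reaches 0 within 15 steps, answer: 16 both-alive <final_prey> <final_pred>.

Step 1: prey: 7+1-0=8; pred: 4+0-4=0
First extinction: pred at step 1

Answer: 1 pred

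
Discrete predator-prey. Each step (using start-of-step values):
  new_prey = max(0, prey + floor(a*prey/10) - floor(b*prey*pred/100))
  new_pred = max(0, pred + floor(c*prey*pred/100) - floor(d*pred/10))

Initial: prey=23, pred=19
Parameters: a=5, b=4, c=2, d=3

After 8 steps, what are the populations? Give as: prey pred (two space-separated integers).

Answer: 6 6

Derivation:
Step 1: prey: 23+11-17=17; pred: 19+8-5=22
Step 2: prey: 17+8-14=11; pred: 22+7-6=23
Step 3: prey: 11+5-10=6; pred: 23+5-6=22
Step 4: prey: 6+3-5=4; pred: 22+2-6=18
Step 5: prey: 4+2-2=4; pred: 18+1-5=14
Step 6: prey: 4+2-2=4; pred: 14+1-4=11
Step 7: prey: 4+2-1=5; pred: 11+0-3=8
Step 8: prey: 5+2-1=6; pred: 8+0-2=6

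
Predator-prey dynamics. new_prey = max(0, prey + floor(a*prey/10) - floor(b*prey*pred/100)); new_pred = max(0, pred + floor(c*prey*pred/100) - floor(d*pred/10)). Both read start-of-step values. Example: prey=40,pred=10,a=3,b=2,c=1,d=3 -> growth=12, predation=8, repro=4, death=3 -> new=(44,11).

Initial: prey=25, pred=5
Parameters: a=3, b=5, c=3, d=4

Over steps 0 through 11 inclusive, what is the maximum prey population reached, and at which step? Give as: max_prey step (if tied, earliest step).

Answer: 26 1

Derivation:
Step 1: prey: 25+7-6=26; pred: 5+3-2=6
Step 2: prey: 26+7-7=26; pred: 6+4-2=8
Step 3: prey: 26+7-10=23; pred: 8+6-3=11
Step 4: prey: 23+6-12=17; pred: 11+7-4=14
Step 5: prey: 17+5-11=11; pred: 14+7-5=16
Step 6: prey: 11+3-8=6; pred: 16+5-6=15
Step 7: prey: 6+1-4=3; pred: 15+2-6=11
Step 8: prey: 3+0-1=2; pred: 11+0-4=7
Step 9: prey: 2+0-0=2; pred: 7+0-2=5
Step 10: prey: 2+0-0=2; pred: 5+0-2=3
Step 11: prey: 2+0-0=2; pred: 3+0-1=2
Max prey = 26 at step 1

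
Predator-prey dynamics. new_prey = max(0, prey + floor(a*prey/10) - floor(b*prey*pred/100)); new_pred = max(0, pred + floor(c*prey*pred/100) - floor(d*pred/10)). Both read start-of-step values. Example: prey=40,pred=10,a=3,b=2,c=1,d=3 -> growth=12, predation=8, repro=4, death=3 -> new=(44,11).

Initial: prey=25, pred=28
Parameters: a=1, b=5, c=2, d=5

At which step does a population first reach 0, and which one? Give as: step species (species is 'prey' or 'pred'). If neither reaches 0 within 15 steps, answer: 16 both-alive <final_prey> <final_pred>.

Answer: 1 prey

Derivation:
Step 1: prey: 25+2-35=0; pred: 28+14-14=28
First extinction: prey at step 1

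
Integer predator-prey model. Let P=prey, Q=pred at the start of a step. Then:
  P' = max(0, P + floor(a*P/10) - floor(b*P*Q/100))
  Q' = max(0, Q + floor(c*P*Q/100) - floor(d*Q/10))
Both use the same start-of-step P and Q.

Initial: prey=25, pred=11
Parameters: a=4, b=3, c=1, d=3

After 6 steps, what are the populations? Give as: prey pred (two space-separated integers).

Step 1: prey: 25+10-8=27; pred: 11+2-3=10
Step 2: prey: 27+10-8=29; pred: 10+2-3=9
Step 3: prey: 29+11-7=33; pred: 9+2-2=9
Step 4: prey: 33+13-8=38; pred: 9+2-2=9
Step 5: prey: 38+15-10=43; pred: 9+3-2=10
Step 6: prey: 43+17-12=48; pred: 10+4-3=11

Answer: 48 11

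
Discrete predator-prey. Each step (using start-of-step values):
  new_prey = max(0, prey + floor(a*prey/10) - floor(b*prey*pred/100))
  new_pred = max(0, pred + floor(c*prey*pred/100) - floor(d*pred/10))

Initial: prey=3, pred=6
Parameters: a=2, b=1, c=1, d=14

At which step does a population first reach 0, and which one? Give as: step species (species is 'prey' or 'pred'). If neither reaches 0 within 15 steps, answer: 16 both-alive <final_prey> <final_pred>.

Answer: 1 pred

Derivation:
Step 1: prey: 3+0-0=3; pred: 6+0-8=0
First extinction: pred at step 1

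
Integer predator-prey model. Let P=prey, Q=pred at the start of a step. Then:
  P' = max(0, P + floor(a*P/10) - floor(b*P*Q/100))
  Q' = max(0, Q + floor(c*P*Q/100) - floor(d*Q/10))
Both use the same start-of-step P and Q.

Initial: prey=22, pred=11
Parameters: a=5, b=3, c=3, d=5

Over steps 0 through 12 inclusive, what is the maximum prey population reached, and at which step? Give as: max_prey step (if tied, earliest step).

Step 1: prey: 22+11-7=26; pred: 11+7-5=13
Step 2: prey: 26+13-10=29; pred: 13+10-6=17
Step 3: prey: 29+14-14=29; pred: 17+14-8=23
Step 4: prey: 29+14-20=23; pred: 23+20-11=32
Step 5: prey: 23+11-22=12; pred: 32+22-16=38
Step 6: prey: 12+6-13=5; pred: 38+13-19=32
Step 7: prey: 5+2-4=3; pred: 32+4-16=20
Step 8: prey: 3+1-1=3; pred: 20+1-10=11
Step 9: prey: 3+1-0=4; pred: 11+0-5=6
Step 10: prey: 4+2-0=6; pred: 6+0-3=3
Step 11: prey: 6+3-0=9; pred: 3+0-1=2
Step 12: prey: 9+4-0=13; pred: 2+0-1=1
Max prey = 29 at step 2

Answer: 29 2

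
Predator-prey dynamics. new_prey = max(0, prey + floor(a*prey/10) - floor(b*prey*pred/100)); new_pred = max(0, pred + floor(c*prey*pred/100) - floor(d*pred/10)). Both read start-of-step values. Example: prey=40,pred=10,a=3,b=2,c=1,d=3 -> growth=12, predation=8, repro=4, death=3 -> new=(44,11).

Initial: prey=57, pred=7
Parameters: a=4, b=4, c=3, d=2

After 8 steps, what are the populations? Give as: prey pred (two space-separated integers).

Step 1: prey: 57+22-15=64; pred: 7+11-1=17
Step 2: prey: 64+25-43=46; pred: 17+32-3=46
Step 3: prey: 46+18-84=0; pred: 46+63-9=100
Step 4: prey: 0+0-0=0; pred: 100+0-20=80
Step 5: prey: 0+0-0=0; pred: 80+0-16=64
Step 6: prey: 0+0-0=0; pred: 64+0-12=52
Step 7: prey: 0+0-0=0; pred: 52+0-10=42
Step 8: prey: 0+0-0=0; pred: 42+0-8=34

Answer: 0 34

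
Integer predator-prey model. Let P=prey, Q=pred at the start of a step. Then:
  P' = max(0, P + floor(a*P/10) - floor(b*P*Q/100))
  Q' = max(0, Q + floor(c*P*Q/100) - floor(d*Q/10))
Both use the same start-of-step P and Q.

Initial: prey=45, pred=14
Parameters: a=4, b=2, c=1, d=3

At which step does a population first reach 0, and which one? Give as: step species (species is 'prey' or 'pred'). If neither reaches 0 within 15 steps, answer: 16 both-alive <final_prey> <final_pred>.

Answer: 16 both-alive 13 5

Derivation:
Step 1: prey: 45+18-12=51; pred: 14+6-4=16
Step 2: prey: 51+20-16=55; pred: 16+8-4=20
Step 3: prey: 55+22-22=55; pred: 20+11-6=25
Step 4: prey: 55+22-27=50; pred: 25+13-7=31
Step 5: prey: 50+20-31=39; pred: 31+15-9=37
Step 6: prey: 39+15-28=26; pred: 37+14-11=40
Step 7: prey: 26+10-20=16; pred: 40+10-12=38
Step 8: prey: 16+6-12=10; pred: 38+6-11=33
Step 9: prey: 10+4-6=8; pred: 33+3-9=27
Step 10: prey: 8+3-4=7; pred: 27+2-8=21
Step 11: prey: 7+2-2=7; pred: 21+1-6=16
Step 12: prey: 7+2-2=7; pred: 16+1-4=13
Step 13: prey: 7+2-1=8; pred: 13+0-3=10
Step 14: prey: 8+3-1=10; pred: 10+0-3=7
Step 15: prey: 10+4-1=13; pred: 7+0-2=5
No extinction within 15 steps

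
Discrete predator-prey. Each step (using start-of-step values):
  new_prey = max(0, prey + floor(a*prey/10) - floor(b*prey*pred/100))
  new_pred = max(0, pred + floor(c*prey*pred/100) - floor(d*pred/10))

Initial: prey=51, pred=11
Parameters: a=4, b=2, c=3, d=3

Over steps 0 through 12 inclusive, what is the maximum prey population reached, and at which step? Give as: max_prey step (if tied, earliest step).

Answer: 60 1

Derivation:
Step 1: prey: 51+20-11=60; pred: 11+16-3=24
Step 2: prey: 60+24-28=56; pred: 24+43-7=60
Step 3: prey: 56+22-67=11; pred: 60+100-18=142
Step 4: prey: 11+4-31=0; pred: 142+46-42=146
Step 5: prey: 0+0-0=0; pred: 146+0-43=103
Step 6: prey: 0+0-0=0; pred: 103+0-30=73
Step 7: prey: 0+0-0=0; pred: 73+0-21=52
Step 8: prey: 0+0-0=0; pred: 52+0-15=37
Step 9: prey: 0+0-0=0; pred: 37+0-11=26
Step 10: prey: 0+0-0=0; pred: 26+0-7=19
Step 11: prey: 0+0-0=0; pred: 19+0-5=14
Step 12: prey: 0+0-0=0; pred: 14+0-4=10
Max prey = 60 at step 1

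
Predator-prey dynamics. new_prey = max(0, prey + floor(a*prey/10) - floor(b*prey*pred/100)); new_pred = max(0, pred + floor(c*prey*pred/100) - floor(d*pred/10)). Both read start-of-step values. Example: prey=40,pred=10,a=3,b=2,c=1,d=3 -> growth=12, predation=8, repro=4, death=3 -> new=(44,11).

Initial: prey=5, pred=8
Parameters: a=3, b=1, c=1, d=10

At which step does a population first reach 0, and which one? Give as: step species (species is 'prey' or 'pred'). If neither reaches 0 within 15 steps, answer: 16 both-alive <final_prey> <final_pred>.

Answer: 1 pred

Derivation:
Step 1: prey: 5+1-0=6; pred: 8+0-8=0
First extinction: pred at step 1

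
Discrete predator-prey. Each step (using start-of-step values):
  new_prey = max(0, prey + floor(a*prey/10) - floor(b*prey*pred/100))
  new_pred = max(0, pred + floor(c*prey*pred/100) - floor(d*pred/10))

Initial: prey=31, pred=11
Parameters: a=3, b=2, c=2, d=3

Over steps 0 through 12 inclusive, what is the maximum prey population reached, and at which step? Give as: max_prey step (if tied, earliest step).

Answer: 35 2

Derivation:
Step 1: prey: 31+9-6=34; pred: 11+6-3=14
Step 2: prey: 34+10-9=35; pred: 14+9-4=19
Step 3: prey: 35+10-13=32; pred: 19+13-5=27
Step 4: prey: 32+9-17=24; pred: 27+17-8=36
Step 5: prey: 24+7-17=14; pred: 36+17-10=43
Step 6: prey: 14+4-12=6; pred: 43+12-12=43
Step 7: prey: 6+1-5=2; pred: 43+5-12=36
Step 8: prey: 2+0-1=1; pred: 36+1-10=27
Step 9: prey: 1+0-0=1; pred: 27+0-8=19
Step 10: prey: 1+0-0=1; pred: 19+0-5=14
Step 11: prey: 1+0-0=1; pred: 14+0-4=10
Step 12: prey: 1+0-0=1; pred: 10+0-3=7
Max prey = 35 at step 2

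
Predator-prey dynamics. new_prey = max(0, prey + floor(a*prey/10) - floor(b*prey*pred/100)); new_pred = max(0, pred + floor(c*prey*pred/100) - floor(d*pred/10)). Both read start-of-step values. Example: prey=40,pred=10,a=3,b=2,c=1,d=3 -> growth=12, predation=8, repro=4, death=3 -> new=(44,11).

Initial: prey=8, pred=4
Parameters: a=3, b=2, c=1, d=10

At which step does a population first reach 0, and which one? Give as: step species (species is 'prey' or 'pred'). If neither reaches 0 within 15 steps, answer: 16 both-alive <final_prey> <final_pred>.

Answer: 1 pred

Derivation:
Step 1: prey: 8+2-0=10; pred: 4+0-4=0
First extinction: pred at step 1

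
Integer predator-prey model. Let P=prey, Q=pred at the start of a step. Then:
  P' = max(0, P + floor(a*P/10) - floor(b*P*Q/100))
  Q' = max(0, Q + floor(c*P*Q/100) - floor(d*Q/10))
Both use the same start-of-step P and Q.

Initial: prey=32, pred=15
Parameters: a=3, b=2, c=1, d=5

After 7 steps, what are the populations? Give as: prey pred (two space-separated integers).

Step 1: prey: 32+9-9=32; pred: 15+4-7=12
Step 2: prey: 32+9-7=34; pred: 12+3-6=9
Step 3: prey: 34+10-6=38; pred: 9+3-4=8
Step 4: prey: 38+11-6=43; pred: 8+3-4=7
Step 5: prey: 43+12-6=49; pred: 7+3-3=7
Step 6: prey: 49+14-6=57; pred: 7+3-3=7
Step 7: prey: 57+17-7=67; pred: 7+3-3=7

Answer: 67 7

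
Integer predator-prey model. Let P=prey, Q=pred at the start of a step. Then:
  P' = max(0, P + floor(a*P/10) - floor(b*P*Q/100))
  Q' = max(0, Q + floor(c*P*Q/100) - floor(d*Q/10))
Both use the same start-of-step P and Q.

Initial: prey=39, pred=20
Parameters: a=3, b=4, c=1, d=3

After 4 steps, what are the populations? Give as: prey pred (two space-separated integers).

Step 1: prey: 39+11-31=19; pred: 20+7-6=21
Step 2: prey: 19+5-15=9; pred: 21+3-6=18
Step 3: prey: 9+2-6=5; pred: 18+1-5=14
Step 4: prey: 5+1-2=4; pred: 14+0-4=10

Answer: 4 10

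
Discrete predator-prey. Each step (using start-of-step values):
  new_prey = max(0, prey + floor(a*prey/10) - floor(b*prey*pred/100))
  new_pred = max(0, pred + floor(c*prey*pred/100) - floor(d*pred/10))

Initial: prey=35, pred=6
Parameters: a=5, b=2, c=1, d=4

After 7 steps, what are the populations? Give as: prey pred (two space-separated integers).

Answer: 90 108

Derivation:
Step 1: prey: 35+17-4=48; pred: 6+2-2=6
Step 2: prey: 48+24-5=67; pred: 6+2-2=6
Step 3: prey: 67+33-8=92; pred: 6+4-2=8
Step 4: prey: 92+46-14=124; pred: 8+7-3=12
Step 5: prey: 124+62-29=157; pred: 12+14-4=22
Step 6: prey: 157+78-69=166; pred: 22+34-8=48
Step 7: prey: 166+83-159=90; pred: 48+79-19=108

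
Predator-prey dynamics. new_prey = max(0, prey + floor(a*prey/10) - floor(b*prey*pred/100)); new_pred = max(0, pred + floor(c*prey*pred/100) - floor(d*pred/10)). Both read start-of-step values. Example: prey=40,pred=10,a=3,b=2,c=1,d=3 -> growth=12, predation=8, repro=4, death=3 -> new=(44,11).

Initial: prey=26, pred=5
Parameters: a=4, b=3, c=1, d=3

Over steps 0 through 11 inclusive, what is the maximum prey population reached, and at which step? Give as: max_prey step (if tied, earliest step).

Answer: 78 6

Derivation:
Step 1: prey: 26+10-3=33; pred: 5+1-1=5
Step 2: prey: 33+13-4=42; pred: 5+1-1=5
Step 3: prey: 42+16-6=52; pred: 5+2-1=6
Step 4: prey: 52+20-9=63; pred: 6+3-1=8
Step 5: prey: 63+25-15=73; pred: 8+5-2=11
Step 6: prey: 73+29-24=78; pred: 11+8-3=16
Step 7: prey: 78+31-37=72; pred: 16+12-4=24
Step 8: prey: 72+28-51=49; pred: 24+17-7=34
Step 9: prey: 49+19-49=19; pred: 34+16-10=40
Step 10: prey: 19+7-22=4; pred: 40+7-12=35
Step 11: prey: 4+1-4=1; pred: 35+1-10=26
Max prey = 78 at step 6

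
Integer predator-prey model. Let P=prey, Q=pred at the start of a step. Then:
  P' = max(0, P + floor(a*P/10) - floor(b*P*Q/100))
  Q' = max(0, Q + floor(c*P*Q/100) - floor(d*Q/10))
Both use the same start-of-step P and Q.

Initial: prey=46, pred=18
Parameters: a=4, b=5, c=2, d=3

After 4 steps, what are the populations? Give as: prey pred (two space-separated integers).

Answer: 0 17

Derivation:
Step 1: prey: 46+18-41=23; pred: 18+16-5=29
Step 2: prey: 23+9-33=0; pred: 29+13-8=34
Step 3: prey: 0+0-0=0; pred: 34+0-10=24
Step 4: prey: 0+0-0=0; pred: 24+0-7=17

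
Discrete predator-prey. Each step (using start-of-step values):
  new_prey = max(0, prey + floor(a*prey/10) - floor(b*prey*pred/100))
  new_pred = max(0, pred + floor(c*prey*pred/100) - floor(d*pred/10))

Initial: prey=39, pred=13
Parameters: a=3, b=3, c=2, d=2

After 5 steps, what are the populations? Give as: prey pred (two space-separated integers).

Answer: 0 31

Derivation:
Step 1: prey: 39+11-15=35; pred: 13+10-2=21
Step 2: prey: 35+10-22=23; pred: 21+14-4=31
Step 3: prey: 23+6-21=8; pred: 31+14-6=39
Step 4: prey: 8+2-9=1; pred: 39+6-7=38
Step 5: prey: 1+0-1=0; pred: 38+0-7=31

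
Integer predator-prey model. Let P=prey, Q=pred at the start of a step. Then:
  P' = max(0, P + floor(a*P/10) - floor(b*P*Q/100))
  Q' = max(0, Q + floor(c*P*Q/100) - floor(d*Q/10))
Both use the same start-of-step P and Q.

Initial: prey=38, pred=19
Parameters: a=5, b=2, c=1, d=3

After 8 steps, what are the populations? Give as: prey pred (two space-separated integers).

Answer: 13 35

Derivation:
Step 1: prey: 38+19-14=43; pred: 19+7-5=21
Step 2: prey: 43+21-18=46; pred: 21+9-6=24
Step 3: prey: 46+23-22=47; pred: 24+11-7=28
Step 4: prey: 47+23-26=44; pred: 28+13-8=33
Step 5: prey: 44+22-29=37; pred: 33+14-9=38
Step 6: prey: 37+18-28=27; pred: 38+14-11=41
Step 7: prey: 27+13-22=18; pred: 41+11-12=40
Step 8: prey: 18+9-14=13; pred: 40+7-12=35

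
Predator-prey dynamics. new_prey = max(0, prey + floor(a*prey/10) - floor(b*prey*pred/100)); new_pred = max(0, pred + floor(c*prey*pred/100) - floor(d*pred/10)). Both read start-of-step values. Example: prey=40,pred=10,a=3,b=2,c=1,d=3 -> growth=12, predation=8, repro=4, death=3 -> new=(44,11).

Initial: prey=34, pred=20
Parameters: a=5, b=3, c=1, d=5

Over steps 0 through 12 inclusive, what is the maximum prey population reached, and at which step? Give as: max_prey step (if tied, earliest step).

Answer: 122 9

Derivation:
Step 1: prey: 34+17-20=31; pred: 20+6-10=16
Step 2: prey: 31+15-14=32; pred: 16+4-8=12
Step 3: prey: 32+16-11=37; pred: 12+3-6=9
Step 4: prey: 37+18-9=46; pred: 9+3-4=8
Step 5: prey: 46+23-11=58; pred: 8+3-4=7
Step 6: prey: 58+29-12=75; pred: 7+4-3=8
Step 7: prey: 75+37-18=94; pred: 8+6-4=10
Step 8: prey: 94+47-28=113; pred: 10+9-5=14
Step 9: prey: 113+56-47=122; pred: 14+15-7=22
Step 10: prey: 122+61-80=103; pred: 22+26-11=37
Step 11: prey: 103+51-114=40; pred: 37+38-18=57
Step 12: prey: 40+20-68=0; pred: 57+22-28=51
Max prey = 122 at step 9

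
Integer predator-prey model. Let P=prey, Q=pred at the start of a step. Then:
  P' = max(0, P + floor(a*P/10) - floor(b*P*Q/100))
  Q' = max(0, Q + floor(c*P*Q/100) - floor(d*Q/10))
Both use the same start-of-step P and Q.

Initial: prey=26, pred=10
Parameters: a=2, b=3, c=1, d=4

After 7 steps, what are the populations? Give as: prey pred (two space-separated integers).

Step 1: prey: 26+5-7=24; pred: 10+2-4=8
Step 2: prey: 24+4-5=23; pred: 8+1-3=6
Step 3: prey: 23+4-4=23; pred: 6+1-2=5
Step 4: prey: 23+4-3=24; pred: 5+1-2=4
Step 5: prey: 24+4-2=26; pred: 4+0-1=3
Step 6: prey: 26+5-2=29; pred: 3+0-1=2
Step 7: prey: 29+5-1=33; pred: 2+0-0=2

Answer: 33 2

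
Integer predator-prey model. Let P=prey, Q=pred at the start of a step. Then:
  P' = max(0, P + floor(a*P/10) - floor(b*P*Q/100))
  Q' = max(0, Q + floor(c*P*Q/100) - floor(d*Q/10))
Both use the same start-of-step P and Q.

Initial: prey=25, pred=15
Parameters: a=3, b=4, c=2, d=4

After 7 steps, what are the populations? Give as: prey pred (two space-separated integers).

Answer: 9 3

Derivation:
Step 1: prey: 25+7-15=17; pred: 15+7-6=16
Step 2: prey: 17+5-10=12; pred: 16+5-6=15
Step 3: prey: 12+3-7=8; pred: 15+3-6=12
Step 4: prey: 8+2-3=7; pred: 12+1-4=9
Step 5: prey: 7+2-2=7; pred: 9+1-3=7
Step 6: prey: 7+2-1=8; pred: 7+0-2=5
Step 7: prey: 8+2-1=9; pred: 5+0-2=3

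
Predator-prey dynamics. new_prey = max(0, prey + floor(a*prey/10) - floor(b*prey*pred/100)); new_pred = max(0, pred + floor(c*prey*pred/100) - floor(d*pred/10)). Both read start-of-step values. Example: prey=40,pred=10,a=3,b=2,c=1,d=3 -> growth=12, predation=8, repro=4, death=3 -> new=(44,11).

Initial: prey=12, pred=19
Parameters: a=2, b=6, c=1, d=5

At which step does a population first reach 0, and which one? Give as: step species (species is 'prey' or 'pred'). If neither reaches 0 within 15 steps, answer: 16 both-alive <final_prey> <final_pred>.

Step 1: prey: 12+2-13=1; pred: 19+2-9=12
Step 2: prey: 1+0-0=1; pred: 12+0-6=6
Step 3: prey: 1+0-0=1; pred: 6+0-3=3
Step 4: prey: 1+0-0=1; pred: 3+0-1=2
Step 5: prey: 1+0-0=1; pred: 2+0-1=1
Step 6: prey: 1+0-0=1; pred: 1+0-0=1
Steps 7-15: state stable at prey=1, pred=1 (no change)
No extinction within 15 steps

Answer: 16 both-alive 1 1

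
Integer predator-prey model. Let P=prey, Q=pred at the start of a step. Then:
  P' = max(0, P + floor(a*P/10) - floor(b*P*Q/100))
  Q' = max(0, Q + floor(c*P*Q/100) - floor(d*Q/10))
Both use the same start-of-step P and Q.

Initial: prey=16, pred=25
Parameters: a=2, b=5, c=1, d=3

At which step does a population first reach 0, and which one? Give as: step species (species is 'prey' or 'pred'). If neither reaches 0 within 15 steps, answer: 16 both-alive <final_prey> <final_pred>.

Answer: 1 prey

Derivation:
Step 1: prey: 16+3-20=0; pred: 25+4-7=22
First extinction: prey at step 1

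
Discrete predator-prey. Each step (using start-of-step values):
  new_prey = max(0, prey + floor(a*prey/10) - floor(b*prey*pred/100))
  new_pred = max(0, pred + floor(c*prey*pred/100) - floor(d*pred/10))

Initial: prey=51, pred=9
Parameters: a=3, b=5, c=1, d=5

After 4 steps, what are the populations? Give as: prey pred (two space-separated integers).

Step 1: prey: 51+15-22=44; pred: 9+4-4=9
Step 2: prey: 44+13-19=38; pred: 9+3-4=8
Step 3: prey: 38+11-15=34; pred: 8+3-4=7
Step 4: prey: 34+10-11=33; pred: 7+2-3=6

Answer: 33 6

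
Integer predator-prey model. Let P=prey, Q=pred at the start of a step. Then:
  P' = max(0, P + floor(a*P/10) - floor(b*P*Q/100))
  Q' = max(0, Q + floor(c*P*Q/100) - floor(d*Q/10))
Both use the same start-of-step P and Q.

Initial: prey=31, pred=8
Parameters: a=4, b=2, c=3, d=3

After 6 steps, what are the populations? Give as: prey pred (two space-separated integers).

Step 1: prey: 31+12-4=39; pred: 8+7-2=13
Step 2: prey: 39+15-10=44; pred: 13+15-3=25
Step 3: prey: 44+17-22=39; pred: 25+33-7=51
Step 4: prey: 39+15-39=15; pred: 51+59-15=95
Step 5: prey: 15+6-28=0; pred: 95+42-28=109
Step 6: prey: 0+0-0=0; pred: 109+0-32=77

Answer: 0 77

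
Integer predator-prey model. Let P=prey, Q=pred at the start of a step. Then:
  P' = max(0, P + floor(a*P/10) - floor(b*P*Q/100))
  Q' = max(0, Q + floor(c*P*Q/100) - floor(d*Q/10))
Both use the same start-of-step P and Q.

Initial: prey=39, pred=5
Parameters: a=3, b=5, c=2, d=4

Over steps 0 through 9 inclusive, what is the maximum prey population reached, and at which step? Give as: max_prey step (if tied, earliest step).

Step 1: prey: 39+11-9=41; pred: 5+3-2=6
Step 2: prey: 41+12-12=41; pred: 6+4-2=8
Step 3: prey: 41+12-16=37; pred: 8+6-3=11
Step 4: prey: 37+11-20=28; pred: 11+8-4=15
Step 5: prey: 28+8-21=15; pred: 15+8-6=17
Step 6: prey: 15+4-12=7; pred: 17+5-6=16
Step 7: prey: 7+2-5=4; pred: 16+2-6=12
Step 8: prey: 4+1-2=3; pred: 12+0-4=8
Step 9: prey: 3+0-1=2; pred: 8+0-3=5
Max prey = 41 at step 1

Answer: 41 1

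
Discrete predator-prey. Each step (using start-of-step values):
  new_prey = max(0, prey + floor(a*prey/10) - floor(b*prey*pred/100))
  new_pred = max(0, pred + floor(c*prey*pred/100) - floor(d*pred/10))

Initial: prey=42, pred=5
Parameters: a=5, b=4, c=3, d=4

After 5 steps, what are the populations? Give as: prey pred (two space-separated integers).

Step 1: prey: 42+21-8=55; pred: 5+6-2=9
Step 2: prey: 55+27-19=63; pred: 9+14-3=20
Step 3: prey: 63+31-50=44; pred: 20+37-8=49
Step 4: prey: 44+22-86=0; pred: 49+64-19=94
Step 5: prey: 0+0-0=0; pred: 94+0-37=57

Answer: 0 57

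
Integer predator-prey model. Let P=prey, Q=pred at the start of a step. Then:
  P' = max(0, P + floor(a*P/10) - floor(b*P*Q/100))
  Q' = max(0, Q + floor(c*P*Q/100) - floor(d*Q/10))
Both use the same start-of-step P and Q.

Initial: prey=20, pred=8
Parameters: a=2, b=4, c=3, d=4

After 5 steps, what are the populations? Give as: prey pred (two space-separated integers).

Step 1: prey: 20+4-6=18; pred: 8+4-3=9
Step 2: prey: 18+3-6=15; pred: 9+4-3=10
Step 3: prey: 15+3-6=12; pred: 10+4-4=10
Step 4: prey: 12+2-4=10; pred: 10+3-4=9
Step 5: prey: 10+2-3=9; pred: 9+2-3=8

Answer: 9 8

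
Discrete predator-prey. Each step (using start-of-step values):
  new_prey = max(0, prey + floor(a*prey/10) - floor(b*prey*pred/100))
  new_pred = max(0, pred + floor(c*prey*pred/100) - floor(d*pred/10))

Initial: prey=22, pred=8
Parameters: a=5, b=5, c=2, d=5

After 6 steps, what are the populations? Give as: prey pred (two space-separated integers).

Step 1: prey: 22+11-8=25; pred: 8+3-4=7
Step 2: prey: 25+12-8=29; pred: 7+3-3=7
Step 3: prey: 29+14-10=33; pred: 7+4-3=8
Step 4: prey: 33+16-13=36; pred: 8+5-4=9
Step 5: prey: 36+18-16=38; pred: 9+6-4=11
Step 6: prey: 38+19-20=37; pred: 11+8-5=14

Answer: 37 14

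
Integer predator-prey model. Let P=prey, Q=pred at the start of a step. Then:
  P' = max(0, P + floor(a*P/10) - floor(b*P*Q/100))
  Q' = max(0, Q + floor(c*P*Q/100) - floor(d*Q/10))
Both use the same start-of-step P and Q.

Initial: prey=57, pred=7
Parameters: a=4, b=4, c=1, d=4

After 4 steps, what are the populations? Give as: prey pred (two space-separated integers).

Answer: 63 16

Derivation:
Step 1: prey: 57+22-15=64; pred: 7+3-2=8
Step 2: prey: 64+25-20=69; pred: 8+5-3=10
Step 3: prey: 69+27-27=69; pred: 10+6-4=12
Step 4: prey: 69+27-33=63; pred: 12+8-4=16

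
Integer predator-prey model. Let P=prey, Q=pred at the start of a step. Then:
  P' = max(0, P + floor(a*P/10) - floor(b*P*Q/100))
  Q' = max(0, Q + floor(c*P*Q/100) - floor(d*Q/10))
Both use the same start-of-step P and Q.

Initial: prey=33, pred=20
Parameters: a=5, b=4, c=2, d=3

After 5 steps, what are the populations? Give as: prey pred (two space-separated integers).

Step 1: prey: 33+16-26=23; pred: 20+13-6=27
Step 2: prey: 23+11-24=10; pred: 27+12-8=31
Step 3: prey: 10+5-12=3; pred: 31+6-9=28
Step 4: prey: 3+1-3=1; pred: 28+1-8=21
Step 5: prey: 1+0-0=1; pred: 21+0-6=15

Answer: 1 15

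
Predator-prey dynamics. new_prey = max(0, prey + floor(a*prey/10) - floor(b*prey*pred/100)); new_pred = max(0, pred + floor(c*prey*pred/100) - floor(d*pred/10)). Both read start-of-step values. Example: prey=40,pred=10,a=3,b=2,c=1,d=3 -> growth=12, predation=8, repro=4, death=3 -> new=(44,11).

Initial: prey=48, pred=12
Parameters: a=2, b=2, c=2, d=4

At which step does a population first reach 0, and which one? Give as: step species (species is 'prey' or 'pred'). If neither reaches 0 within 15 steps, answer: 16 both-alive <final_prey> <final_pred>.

Step 1: prey: 48+9-11=46; pred: 12+11-4=19
Step 2: prey: 46+9-17=38; pred: 19+17-7=29
Step 3: prey: 38+7-22=23; pred: 29+22-11=40
Step 4: prey: 23+4-18=9; pred: 40+18-16=42
Step 5: prey: 9+1-7=3; pred: 42+7-16=33
Step 6: prey: 3+0-1=2; pred: 33+1-13=21
Step 7: prey: 2+0-0=2; pred: 21+0-8=13
Step 8: prey: 2+0-0=2; pred: 13+0-5=8
Step 9: prey: 2+0-0=2; pred: 8+0-3=5
Step 10: prey: 2+0-0=2; pred: 5+0-2=3
Step 11: prey: 2+0-0=2; pred: 3+0-1=2
Step 12: prey: 2+0-0=2; pred: 2+0-0=2
Steps 13-15: state stable at prey=2, pred=2 (no change)
No extinction within 15 steps

Answer: 16 both-alive 2 2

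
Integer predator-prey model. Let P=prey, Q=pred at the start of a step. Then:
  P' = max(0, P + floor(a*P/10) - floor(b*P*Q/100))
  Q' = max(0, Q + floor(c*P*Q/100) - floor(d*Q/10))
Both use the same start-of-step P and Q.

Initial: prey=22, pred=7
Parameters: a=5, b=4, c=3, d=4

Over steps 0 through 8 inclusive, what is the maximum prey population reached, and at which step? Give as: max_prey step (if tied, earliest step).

Answer: 31 2

Derivation:
Step 1: prey: 22+11-6=27; pred: 7+4-2=9
Step 2: prey: 27+13-9=31; pred: 9+7-3=13
Step 3: prey: 31+15-16=30; pred: 13+12-5=20
Step 4: prey: 30+15-24=21; pred: 20+18-8=30
Step 5: prey: 21+10-25=6; pred: 30+18-12=36
Step 6: prey: 6+3-8=1; pred: 36+6-14=28
Step 7: prey: 1+0-1=0; pred: 28+0-11=17
Step 8: prey: 0+0-0=0; pred: 17+0-6=11
Max prey = 31 at step 2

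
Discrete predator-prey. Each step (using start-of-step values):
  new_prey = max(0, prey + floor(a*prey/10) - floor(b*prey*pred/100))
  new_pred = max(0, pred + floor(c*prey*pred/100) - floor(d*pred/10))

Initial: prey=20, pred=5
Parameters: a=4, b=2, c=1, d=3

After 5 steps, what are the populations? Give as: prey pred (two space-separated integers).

Step 1: prey: 20+8-2=26; pred: 5+1-1=5
Step 2: prey: 26+10-2=34; pred: 5+1-1=5
Step 3: prey: 34+13-3=44; pred: 5+1-1=5
Step 4: prey: 44+17-4=57; pred: 5+2-1=6
Step 5: prey: 57+22-6=73; pred: 6+3-1=8

Answer: 73 8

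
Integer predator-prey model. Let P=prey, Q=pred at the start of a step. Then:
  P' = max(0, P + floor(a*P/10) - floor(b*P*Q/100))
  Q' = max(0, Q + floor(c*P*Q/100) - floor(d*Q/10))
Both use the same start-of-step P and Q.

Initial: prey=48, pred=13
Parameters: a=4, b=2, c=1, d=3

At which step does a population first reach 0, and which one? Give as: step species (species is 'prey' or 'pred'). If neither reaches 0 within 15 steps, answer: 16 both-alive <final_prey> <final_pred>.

Answer: 16 both-alive 13 4

Derivation:
Step 1: prey: 48+19-12=55; pred: 13+6-3=16
Step 2: prey: 55+22-17=60; pred: 16+8-4=20
Step 3: prey: 60+24-24=60; pred: 20+12-6=26
Step 4: prey: 60+24-31=53; pred: 26+15-7=34
Step 5: prey: 53+21-36=38; pred: 34+18-10=42
Step 6: prey: 38+15-31=22; pred: 42+15-12=45
Step 7: prey: 22+8-19=11; pred: 45+9-13=41
Step 8: prey: 11+4-9=6; pred: 41+4-12=33
Step 9: prey: 6+2-3=5; pred: 33+1-9=25
Step 10: prey: 5+2-2=5; pred: 25+1-7=19
Step 11: prey: 5+2-1=6; pred: 19+0-5=14
Step 12: prey: 6+2-1=7; pred: 14+0-4=10
Step 13: prey: 7+2-1=8; pred: 10+0-3=7
Step 14: prey: 8+3-1=10; pred: 7+0-2=5
Step 15: prey: 10+4-1=13; pred: 5+0-1=4
No extinction within 15 steps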